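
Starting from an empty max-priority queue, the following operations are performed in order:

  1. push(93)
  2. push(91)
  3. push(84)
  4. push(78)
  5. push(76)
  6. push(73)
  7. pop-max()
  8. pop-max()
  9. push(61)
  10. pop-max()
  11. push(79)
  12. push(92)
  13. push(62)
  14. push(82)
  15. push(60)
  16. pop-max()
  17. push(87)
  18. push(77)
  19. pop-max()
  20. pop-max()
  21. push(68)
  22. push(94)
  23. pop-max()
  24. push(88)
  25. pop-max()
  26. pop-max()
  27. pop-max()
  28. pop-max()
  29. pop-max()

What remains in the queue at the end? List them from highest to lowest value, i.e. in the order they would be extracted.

73 → 68 → 62 → 61 → 60

insert 93 → {93}
insert 91 → {93, 91}
insert 84 → {93, 91, 84}
insert 78 → {93, 91, 84, 78}
insert 76 → {93, 91, 84, 78, 76}
insert 73 → {93, 91, 84, 78, 76, 73}
pop-max → 93; now {91, 84, 78, 76, 73}
pop-max → 91; now {84, 78, 76, 73}
insert 61 → {84, 78, 76, 73, 61}
pop-max → 84; now {78, 76, 73, 61}
insert 79 → {79, 78, 76, 73, 61}
insert 92 → {92, 79, 78, 76, 73, 61}
insert 62 → {92, 79, 78, 76, 73, 62, 61}
insert 82 → {92, 82, 79, 78, 76, 73, 62, 61}
insert 60 → {92, 82, 79, 78, 76, 73, 62, 61, 60}
pop-max → 92; now {82, 79, 78, 76, 73, 62, 61, 60}
insert 87 → {87, 82, 79, 78, 76, 73, 62, 61, 60}
insert 77 → {87, 82, 79, 78, 77, 76, 73, 62, 61, 60}
pop-max → 87; now {82, 79, 78, 77, 76, 73, 62, 61, 60}
pop-max → 82; now {79, 78, 77, 76, 73, 62, 61, 60}
insert 68 → {79, 78, 77, 76, 73, 68, 62, 61, 60}
insert 94 → {94, 79, 78, 77, 76, 73, 68, 62, 61, 60}
pop-max → 94; now {79, 78, 77, 76, 73, 68, 62, 61, 60}
insert 88 → {88, 79, 78, 77, 76, 73, 68, 62, 61, 60}
pop-max → 88; now {79, 78, 77, 76, 73, 68, 62, 61, 60}
pop-max → 79; now {78, 77, 76, 73, 68, 62, 61, 60}
pop-max → 78; now {77, 76, 73, 68, 62, 61, 60}
pop-max → 77; now {76, 73, 68, 62, 61, 60}
pop-max → 76; now {73, 68, 62, 61, 60}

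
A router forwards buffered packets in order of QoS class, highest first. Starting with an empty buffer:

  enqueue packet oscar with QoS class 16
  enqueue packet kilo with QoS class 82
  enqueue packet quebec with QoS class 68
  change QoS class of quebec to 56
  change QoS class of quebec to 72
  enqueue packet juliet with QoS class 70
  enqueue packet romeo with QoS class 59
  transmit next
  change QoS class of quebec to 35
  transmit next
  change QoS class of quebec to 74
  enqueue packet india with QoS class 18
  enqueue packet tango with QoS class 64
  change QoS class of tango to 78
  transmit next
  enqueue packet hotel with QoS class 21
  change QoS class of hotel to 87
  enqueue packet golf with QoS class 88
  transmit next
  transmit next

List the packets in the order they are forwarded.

kilo → juliet → tango → golf → hotel

add oscar (QoS class 16) → {oscar:16}
add kilo (QoS class 82) → {kilo:82, oscar:16}
add quebec (QoS class 68) → {kilo:82, quebec:68, oscar:16}
update quebec to QoS class 56 → {kilo:82, quebec:56, oscar:16}
update quebec to QoS class 72 → {kilo:82, quebec:72, oscar:16}
add juliet (QoS class 70) → {kilo:82, quebec:72, juliet:70, oscar:16}
add romeo (QoS class 59) → {kilo:82, quebec:72, juliet:70, romeo:59, oscar:16}
transmit next → kilo; now {quebec:72, juliet:70, romeo:59, oscar:16}
update quebec to QoS class 35 → {juliet:70, romeo:59, quebec:35, oscar:16}
transmit next → juliet; now {romeo:59, quebec:35, oscar:16}
update quebec to QoS class 74 → {quebec:74, romeo:59, oscar:16}
add india (QoS class 18) → {quebec:74, romeo:59, india:18, oscar:16}
add tango (QoS class 64) → {quebec:74, tango:64, romeo:59, india:18, oscar:16}
update tango to QoS class 78 → {tango:78, quebec:74, romeo:59, india:18, oscar:16}
transmit next → tango; now {quebec:74, romeo:59, india:18, oscar:16}
add hotel (QoS class 21) → {quebec:74, romeo:59, hotel:21, india:18, oscar:16}
update hotel to QoS class 87 → {hotel:87, quebec:74, romeo:59, india:18, oscar:16}
add golf (QoS class 88) → {golf:88, hotel:87, quebec:74, romeo:59, india:18, oscar:16}
transmit next → golf; now {hotel:87, quebec:74, romeo:59, india:18, oscar:16}
transmit next → hotel; now {quebec:74, romeo:59, india:18, oscar:16}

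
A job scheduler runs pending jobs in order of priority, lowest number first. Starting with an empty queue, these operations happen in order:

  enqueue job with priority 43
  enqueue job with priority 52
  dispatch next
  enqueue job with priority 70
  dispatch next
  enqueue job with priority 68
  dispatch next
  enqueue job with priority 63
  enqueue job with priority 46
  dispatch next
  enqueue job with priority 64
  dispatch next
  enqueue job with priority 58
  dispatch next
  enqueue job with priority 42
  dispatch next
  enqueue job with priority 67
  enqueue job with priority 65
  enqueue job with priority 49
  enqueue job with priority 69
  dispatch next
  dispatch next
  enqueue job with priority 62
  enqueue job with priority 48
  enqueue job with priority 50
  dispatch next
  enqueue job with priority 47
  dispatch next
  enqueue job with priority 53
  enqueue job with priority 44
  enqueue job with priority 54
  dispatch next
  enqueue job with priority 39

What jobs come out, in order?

insert 43 → {43}
insert 52 → {43, 52}
dispatch next → 43; now {52}
insert 70 → {52, 70}
dispatch next → 52; now {70}
insert 68 → {68, 70}
dispatch next → 68; now {70}
insert 63 → {63, 70}
insert 46 → {46, 63, 70}
dispatch next → 46; now {63, 70}
insert 64 → {63, 64, 70}
dispatch next → 63; now {64, 70}
insert 58 → {58, 64, 70}
dispatch next → 58; now {64, 70}
insert 42 → {42, 64, 70}
dispatch next → 42; now {64, 70}
insert 67 → {64, 67, 70}
insert 65 → {64, 65, 67, 70}
insert 49 → {49, 64, 65, 67, 70}
insert 69 → {49, 64, 65, 67, 69, 70}
dispatch next → 49; now {64, 65, 67, 69, 70}
dispatch next → 64; now {65, 67, 69, 70}
insert 62 → {62, 65, 67, 69, 70}
insert 48 → {48, 62, 65, 67, 69, 70}
insert 50 → {48, 50, 62, 65, 67, 69, 70}
dispatch next → 48; now {50, 62, 65, 67, 69, 70}
insert 47 → {47, 50, 62, 65, 67, 69, 70}
dispatch next → 47; now {50, 62, 65, 67, 69, 70}
insert 53 → {50, 53, 62, 65, 67, 69, 70}
insert 44 → {44, 50, 53, 62, 65, 67, 69, 70}
insert 54 → {44, 50, 53, 54, 62, 65, 67, 69, 70}
dispatch next → 44; now {50, 53, 54, 62, 65, 67, 69, 70}
insert 39 → {39, 50, 53, 54, 62, 65, 67, 69, 70}

43, 52, 68, 46, 63, 58, 42, 49, 64, 48, 47, 44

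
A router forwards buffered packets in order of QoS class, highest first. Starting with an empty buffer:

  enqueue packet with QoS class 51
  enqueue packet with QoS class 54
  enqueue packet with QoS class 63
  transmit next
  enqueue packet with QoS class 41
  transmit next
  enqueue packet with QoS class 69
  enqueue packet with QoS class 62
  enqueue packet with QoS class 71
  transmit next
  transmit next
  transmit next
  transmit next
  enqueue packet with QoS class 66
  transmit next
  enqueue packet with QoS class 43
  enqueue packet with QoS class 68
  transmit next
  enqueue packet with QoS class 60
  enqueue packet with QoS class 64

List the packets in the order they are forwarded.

insert 51 → {51}
insert 54 → {54, 51}
insert 63 → {63, 54, 51}
transmit next → 63; now {54, 51}
insert 41 → {54, 51, 41}
transmit next → 54; now {51, 41}
insert 69 → {69, 51, 41}
insert 62 → {69, 62, 51, 41}
insert 71 → {71, 69, 62, 51, 41}
transmit next → 71; now {69, 62, 51, 41}
transmit next → 69; now {62, 51, 41}
transmit next → 62; now {51, 41}
transmit next → 51; now {41}
insert 66 → {66, 41}
transmit next → 66; now {41}
insert 43 → {43, 41}
insert 68 → {68, 43, 41}
transmit next → 68; now {43, 41}
insert 60 → {60, 43, 41}
insert 64 → {64, 60, 43, 41}

63 → 54 → 71 → 69 → 62 → 51 → 66 → 68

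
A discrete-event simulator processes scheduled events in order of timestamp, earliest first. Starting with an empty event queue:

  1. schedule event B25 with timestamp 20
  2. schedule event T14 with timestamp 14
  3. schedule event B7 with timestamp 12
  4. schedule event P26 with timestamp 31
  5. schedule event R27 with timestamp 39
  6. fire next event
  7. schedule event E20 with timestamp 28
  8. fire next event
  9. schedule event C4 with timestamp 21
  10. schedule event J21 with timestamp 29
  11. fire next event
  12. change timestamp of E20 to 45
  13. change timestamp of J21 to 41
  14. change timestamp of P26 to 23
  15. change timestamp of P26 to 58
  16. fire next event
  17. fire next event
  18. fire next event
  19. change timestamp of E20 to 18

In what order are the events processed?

add B25 (timestamp 20) → {B25:20}
add T14 (timestamp 14) → {T14:14, B25:20}
add B7 (timestamp 12) → {B7:12, T14:14, B25:20}
add P26 (timestamp 31) → {B7:12, T14:14, B25:20, P26:31}
add R27 (timestamp 39) → {B7:12, T14:14, B25:20, P26:31, R27:39}
fire next event → B7; now {T14:14, B25:20, P26:31, R27:39}
add E20 (timestamp 28) → {T14:14, B25:20, E20:28, P26:31, R27:39}
fire next event → T14; now {B25:20, E20:28, P26:31, R27:39}
add C4 (timestamp 21) → {B25:20, C4:21, E20:28, P26:31, R27:39}
add J21 (timestamp 29) → {B25:20, C4:21, E20:28, J21:29, P26:31, R27:39}
fire next event → B25; now {C4:21, E20:28, J21:29, P26:31, R27:39}
update E20 to timestamp 45 → {C4:21, J21:29, P26:31, R27:39, E20:45}
update J21 to timestamp 41 → {C4:21, P26:31, R27:39, J21:41, E20:45}
update P26 to timestamp 23 → {C4:21, P26:23, R27:39, J21:41, E20:45}
update P26 to timestamp 58 → {C4:21, R27:39, J21:41, E20:45, P26:58}
fire next event → C4; now {R27:39, J21:41, E20:45, P26:58}
fire next event → R27; now {J21:41, E20:45, P26:58}
fire next event → J21; now {E20:45, P26:58}
update E20 to timestamp 18 → {E20:18, P26:58}

B7 → T14 → B25 → C4 → R27 → J21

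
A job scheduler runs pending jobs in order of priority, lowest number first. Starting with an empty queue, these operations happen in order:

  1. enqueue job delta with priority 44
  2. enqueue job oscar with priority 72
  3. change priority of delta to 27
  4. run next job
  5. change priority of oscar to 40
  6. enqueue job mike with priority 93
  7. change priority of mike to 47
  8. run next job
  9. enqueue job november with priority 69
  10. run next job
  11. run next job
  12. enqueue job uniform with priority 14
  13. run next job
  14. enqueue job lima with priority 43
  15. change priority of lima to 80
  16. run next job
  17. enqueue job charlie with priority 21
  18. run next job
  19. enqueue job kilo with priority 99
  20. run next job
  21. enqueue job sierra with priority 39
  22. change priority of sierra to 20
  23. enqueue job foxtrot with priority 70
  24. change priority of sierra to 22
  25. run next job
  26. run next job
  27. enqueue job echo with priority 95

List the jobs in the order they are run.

add delta (priority 44) → {delta:44}
add oscar (priority 72) → {delta:44, oscar:72}
update delta to priority 27 → {delta:27, oscar:72}
run next job → delta; now {oscar:72}
update oscar to priority 40 → {oscar:40}
add mike (priority 93) → {oscar:40, mike:93}
update mike to priority 47 → {oscar:40, mike:47}
run next job → oscar; now {mike:47}
add november (priority 69) → {mike:47, november:69}
run next job → mike; now {november:69}
run next job → november; now {}
add uniform (priority 14) → {uniform:14}
run next job → uniform; now {}
add lima (priority 43) → {lima:43}
update lima to priority 80 → {lima:80}
run next job → lima; now {}
add charlie (priority 21) → {charlie:21}
run next job → charlie; now {}
add kilo (priority 99) → {kilo:99}
run next job → kilo; now {}
add sierra (priority 39) → {sierra:39}
update sierra to priority 20 → {sierra:20}
add foxtrot (priority 70) → {sierra:20, foxtrot:70}
update sierra to priority 22 → {sierra:22, foxtrot:70}
run next job → sierra; now {foxtrot:70}
run next job → foxtrot; now {}
add echo (priority 95) → {echo:95}

delta → oscar → mike → november → uniform → lima → charlie → kilo → sierra → foxtrot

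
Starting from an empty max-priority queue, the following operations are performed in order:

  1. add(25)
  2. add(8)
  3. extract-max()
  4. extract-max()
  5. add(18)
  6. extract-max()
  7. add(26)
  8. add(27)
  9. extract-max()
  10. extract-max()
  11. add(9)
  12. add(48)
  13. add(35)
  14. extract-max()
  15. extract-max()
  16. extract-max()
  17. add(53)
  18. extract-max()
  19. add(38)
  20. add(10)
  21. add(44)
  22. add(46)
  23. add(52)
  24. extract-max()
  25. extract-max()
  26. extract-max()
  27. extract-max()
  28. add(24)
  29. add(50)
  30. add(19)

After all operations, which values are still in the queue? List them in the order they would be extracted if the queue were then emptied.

50, 24, 19, 10

insert 25 → {25}
insert 8 → {25, 8}
extract-max → 25; now {8}
extract-max → 8; now {}
insert 18 → {18}
extract-max → 18; now {}
insert 26 → {26}
insert 27 → {27, 26}
extract-max → 27; now {26}
extract-max → 26; now {}
insert 9 → {9}
insert 48 → {48, 9}
insert 35 → {48, 35, 9}
extract-max → 48; now {35, 9}
extract-max → 35; now {9}
extract-max → 9; now {}
insert 53 → {53}
extract-max → 53; now {}
insert 38 → {38}
insert 10 → {38, 10}
insert 44 → {44, 38, 10}
insert 46 → {46, 44, 38, 10}
insert 52 → {52, 46, 44, 38, 10}
extract-max → 52; now {46, 44, 38, 10}
extract-max → 46; now {44, 38, 10}
extract-max → 44; now {38, 10}
extract-max → 38; now {10}
insert 24 → {24, 10}
insert 50 → {50, 24, 10}
insert 19 → {50, 24, 19, 10}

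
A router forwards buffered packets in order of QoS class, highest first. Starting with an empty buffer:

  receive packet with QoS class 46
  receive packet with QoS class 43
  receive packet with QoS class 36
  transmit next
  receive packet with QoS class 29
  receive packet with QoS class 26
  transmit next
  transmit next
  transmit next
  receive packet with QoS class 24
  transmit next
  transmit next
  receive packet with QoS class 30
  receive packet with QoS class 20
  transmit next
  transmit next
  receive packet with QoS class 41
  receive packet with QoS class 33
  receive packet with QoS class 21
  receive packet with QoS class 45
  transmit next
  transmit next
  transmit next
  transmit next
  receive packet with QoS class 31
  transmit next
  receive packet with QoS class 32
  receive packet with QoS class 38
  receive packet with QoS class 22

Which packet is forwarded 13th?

31

insert 46 → {46}
insert 43 → {46, 43}
insert 36 → {46, 43, 36}
transmit next → 46; now {43, 36}
insert 29 → {43, 36, 29}
insert 26 → {43, 36, 29, 26}
transmit next → 43; now {36, 29, 26}
transmit next → 36; now {29, 26}
transmit next → 29; now {26}
insert 24 → {26, 24}
transmit next → 26; now {24}
transmit next → 24; now {}
insert 30 → {30}
insert 20 → {30, 20}
transmit next → 30; now {20}
transmit next → 20; now {}
insert 41 → {41}
insert 33 → {41, 33}
insert 21 → {41, 33, 21}
insert 45 → {45, 41, 33, 21}
transmit next → 45; now {41, 33, 21}
transmit next → 41; now {33, 21}
transmit next → 33; now {21}
transmit next → 21; now {}
insert 31 → {31}
transmit next → 31; now {}
insert 32 → {32}
insert 38 → {38, 32}
insert 22 → {38, 32, 22}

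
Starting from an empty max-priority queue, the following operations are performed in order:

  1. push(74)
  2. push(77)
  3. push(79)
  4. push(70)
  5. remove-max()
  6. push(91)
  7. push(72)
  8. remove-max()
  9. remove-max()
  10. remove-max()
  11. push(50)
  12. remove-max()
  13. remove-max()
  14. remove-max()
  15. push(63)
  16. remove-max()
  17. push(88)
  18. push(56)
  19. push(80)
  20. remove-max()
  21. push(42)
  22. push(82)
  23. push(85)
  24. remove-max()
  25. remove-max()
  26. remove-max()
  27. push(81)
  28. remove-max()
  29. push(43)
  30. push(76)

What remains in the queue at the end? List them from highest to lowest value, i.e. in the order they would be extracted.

insert 74 → {74}
insert 77 → {77, 74}
insert 79 → {79, 77, 74}
insert 70 → {79, 77, 74, 70}
remove-max → 79; now {77, 74, 70}
insert 91 → {91, 77, 74, 70}
insert 72 → {91, 77, 74, 72, 70}
remove-max → 91; now {77, 74, 72, 70}
remove-max → 77; now {74, 72, 70}
remove-max → 74; now {72, 70}
insert 50 → {72, 70, 50}
remove-max → 72; now {70, 50}
remove-max → 70; now {50}
remove-max → 50; now {}
insert 63 → {63}
remove-max → 63; now {}
insert 88 → {88}
insert 56 → {88, 56}
insert 80 → {88, 80, 56}
remove-max → 88; now {80, 56}
insert 42 → {80, 56, 42}
insert 82 → {82, 80, 56, 42}
insert 85 → {85, 82, 80, 56, 42}
remove-max → 85; now {82, 80, 56, 42}
remove-max → 82; now {80, 56, 42}
remove-max → 80; now {56, 42}
insert 81 → {81, 56, 42}
remove-max → 81; now {56, 42}
insert 43 → {56, 43, 42}
insert 76 → {76, 56, 43, 42}

76, 56, 43, 42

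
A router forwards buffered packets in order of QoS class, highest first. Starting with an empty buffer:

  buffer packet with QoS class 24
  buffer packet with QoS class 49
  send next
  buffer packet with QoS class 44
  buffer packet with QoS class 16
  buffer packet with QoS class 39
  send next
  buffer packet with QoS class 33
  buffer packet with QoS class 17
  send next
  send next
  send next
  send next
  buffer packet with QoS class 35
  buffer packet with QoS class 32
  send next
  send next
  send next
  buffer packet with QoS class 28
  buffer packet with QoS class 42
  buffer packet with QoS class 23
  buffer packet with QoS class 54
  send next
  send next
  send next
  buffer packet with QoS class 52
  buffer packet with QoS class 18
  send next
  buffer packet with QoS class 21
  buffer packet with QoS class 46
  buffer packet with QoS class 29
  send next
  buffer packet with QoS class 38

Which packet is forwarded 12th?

insert 24 → {24}
insert 49 → {49, 24}
send next → 49; now {24}
insert 44 → {44, 24}
insert 16 → {44, 24, 16}
insert 39 → {44, 39, 24, 16}
send next → 44; now {39, 24, 16}
insert 33 → {39, 33, 24, 16}
insert 17 → {39, 33, 24, 17, 16}
send next → 39; now {33, 24, 17, 16}
send next → 33; now {24, 17, 16}
send next → 24; now {17, 16}
send next → 17; now {16}
insert 35 → {35, 16}
insert 32 → {35, 32, 16}
send next → 35; now {32, 16}
send next → 32; now {16}
send next → 16; now {}
insert 28 → {28}
insert 42 → {42, 28}
insert 23 → {42, 28, 23}
insert 54 → {54, 42, 28, 23}
send next → 54; now {42, 28, 23}
send next → 42; now {28, 23}
send next → 28; now {23}
insert 52 → {52, 23}
insert 18 → {52, 23, 18}
send next → 52; now {23, 18}
insert 21 → {23, 21, 18}
insert 46 → {46, 23, 21, 18}
insert 29 → {46, 29, 23, 21, 18}
send next → 46; now {29, 23, 21, 18}
insert 38 → {38, 29, 23, 21, 18}

28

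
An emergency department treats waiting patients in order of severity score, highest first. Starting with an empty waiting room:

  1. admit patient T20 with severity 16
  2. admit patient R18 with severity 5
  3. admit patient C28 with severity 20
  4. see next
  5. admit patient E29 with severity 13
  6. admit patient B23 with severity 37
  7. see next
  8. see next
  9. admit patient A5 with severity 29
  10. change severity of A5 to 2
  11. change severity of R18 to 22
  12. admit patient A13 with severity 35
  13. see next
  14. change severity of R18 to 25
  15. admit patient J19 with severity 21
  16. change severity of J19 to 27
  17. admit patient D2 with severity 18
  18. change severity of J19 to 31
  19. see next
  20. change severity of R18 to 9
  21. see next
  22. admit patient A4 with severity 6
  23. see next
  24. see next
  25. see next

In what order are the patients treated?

[C28, B23, T20, A13, J19, D2, E29, R18, A4]

add T20 (severity 16) → {T20:16}
add R18 (severity 5) → {T20:16, R18:5}
add C28 (severity 20) → {C28:20, T20:16, R18:5}
see next → C28; now {T20:16, R18:5}
add E29 (severity 13) → {T20:16, E29:13, R18:5}
add B23 (severity 37) → {B23:37, T20:16, E29:13, R18:5}
see next → B23; now {T20:16, E29:13, R18:5}
see next → T20; now {E29:13, R18:5}
add A5 (severity 29) → {A5:29, E29:13, R18:5}
update A5 to severity 2 → {E29:13, R18:5, A5:2}
update R18 to severity 22 → {R18:22, E29:13, A5:2}
add A13 (severity 35) → {A13:35, R18:22, E29:13, A5:2}
see next → A13; now {R18:22, E29:13, A5:2}
update R18 to severity 25 → {R18:25, E29:13, A5:2}
add J19 (severity 21) → {R18:25, J19:21, E29:13, A5:2}
update J19 to severity 27 → {J19:27, R18:25, E29:13, A5:2}
add D2 (severity 18) → {J19:27, R18:25, D2:18, E29:13, A5:2}
update J19 to severity 31 → {J19:31, R18:25, D2:18, E29:13, A5:2}
see next → J19; now {R18:25, D2:18, E29:13, A5:2}
update R18 to severity 9 → {D2:18, E29:13, R18:9, A5:2}
see next → D2; now {E29:13, R18:9, A5:2}
add A4 (severity 6) → {E29:13, R18:9, A4:6, A5:2}
see next → E29; now {R18:9, A4:6, A5:2}
see next → R18; now {A4:6, A5:2}
see next → A4; now {A5:2}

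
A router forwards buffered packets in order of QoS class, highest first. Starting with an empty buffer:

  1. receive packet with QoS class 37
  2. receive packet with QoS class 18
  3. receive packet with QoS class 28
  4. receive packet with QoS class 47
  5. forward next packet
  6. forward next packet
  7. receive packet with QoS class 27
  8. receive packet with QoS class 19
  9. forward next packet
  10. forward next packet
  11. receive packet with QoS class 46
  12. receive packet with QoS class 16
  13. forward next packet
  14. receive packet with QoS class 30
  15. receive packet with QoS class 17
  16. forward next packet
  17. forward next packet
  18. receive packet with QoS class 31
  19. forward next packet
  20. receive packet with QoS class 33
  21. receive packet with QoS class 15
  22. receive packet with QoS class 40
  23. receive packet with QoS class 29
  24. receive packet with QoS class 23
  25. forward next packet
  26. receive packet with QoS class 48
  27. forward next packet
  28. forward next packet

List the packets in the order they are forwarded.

insert 37 → {37}
insert 18 → {37, 18}
insert 28 → {37, 28, 18}
insert 47 → {47, 37, 28, 18}
forward next packet → 47; now {37, 28, 18}
forward next packet → 37; now {28, 18}
insert 27 → {28, 27, 18}
insert 19 → {28, 27, 19, 18}
forward next packet → 28; now {27, 19, 18}
forward next packet → 27; now {19, 18}
insert 46 → {46, 19, 18}
insert 16 → {46, 19, 18, 16}
forward next packet → 46; now {19, 18, 16}
insert 30 → {30, 19, 18, 16}
insert 17 → {30, 19, 18, 17, 16}
forward next packet → 30; now {19, 18, 17, 16}
forward next packet → 19; now {18, 17, 16}
insert 31 → {31, 18, 17, 16}
forward next packet → 31; now {18, 17, 16}
insert 33 → {33, 18, 17, 16}
insert 15 → {33, 18, 17, 16, 15}
insert 40 → {40, 33, 18, 17, 16, 15}
insert 29 → {40, 33, 29, 18, 17, 16, 15}
insert 23 → {40, 33, 29, 23, 18, 17, 16, 15}
forward next packet → 40; now {33, 29, 23, 18, 17, 16, 15}
insert 48 → {48, 33, 29, 23, 18, 17, 16, 15}
forward next packet → 48; now {33, 29, 23, 18, 17, 16, 15}
forward next packet → 33; now {29, 23, 18, 17, 16, 15}

[47, 37, 28, 27, 46, 30, 19, 31, 40, 48, 33]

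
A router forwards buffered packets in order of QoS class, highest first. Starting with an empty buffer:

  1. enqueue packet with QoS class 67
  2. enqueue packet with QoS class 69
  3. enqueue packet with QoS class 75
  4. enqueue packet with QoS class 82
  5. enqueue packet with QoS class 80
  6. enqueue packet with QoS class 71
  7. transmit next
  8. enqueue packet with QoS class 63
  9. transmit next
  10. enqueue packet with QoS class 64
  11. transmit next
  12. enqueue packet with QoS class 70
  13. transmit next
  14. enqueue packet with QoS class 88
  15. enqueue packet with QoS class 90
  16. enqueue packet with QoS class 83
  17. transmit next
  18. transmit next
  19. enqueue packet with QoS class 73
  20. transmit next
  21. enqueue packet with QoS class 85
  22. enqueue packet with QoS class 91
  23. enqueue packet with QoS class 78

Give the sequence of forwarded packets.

insert 67 → {67}
insert 69 → {69, 67}
insert 75 → {75, 69, 67}
insert 82 → {82, 75, 69, 67}
insert 80 → {82, 80, 75, 69, 67}
insert 71 → {82, 80, 75, 71, 69, 67}
transmit next → 82; now {80, 75, 71, 69, 67}
insert 63 → {80, 75, 71, 69, 67, 63}
transmit next → 80; now {75, 71, 69, 67, 63}
insert 64 → {75, 71, 69, 67, 64, 63}
transmit next → 75; now {71, 69, 67, 64, 63}
insert 70 → {71, 70, 69, 67, 64, 63}
transmit next → 71; now {70, 69, 67, 64, 63}
insert 88 → {88, 70, 69, 67, 64, 63}
insert 90 → {90, 88, 70, 69, 67, 64, 63}
insert 83 → {90, 88, 83, 70, 69, 67, 64, 63}
transmit next → 90; now {88, 83, 70, 69, 67, 64, 63}
transmit next → 88; now {83, 70, 69, 67, 64, 63}
insert 73 → {83, 73, 70, 69, 67, 64, 63}
transmit next → 83; now {73, 70, 69, 67, 64, 63}
insert 85 → {85, 73, 70, 69, 67, 64, 63}
insert 91 → {91, 85, 73, 70, 69, 67, 64, 63}
insert 78 → {91, 85, 78, 73, 70, 69, 67, 64, 63}

[82, 80, 75, 71, 90, 88, 83]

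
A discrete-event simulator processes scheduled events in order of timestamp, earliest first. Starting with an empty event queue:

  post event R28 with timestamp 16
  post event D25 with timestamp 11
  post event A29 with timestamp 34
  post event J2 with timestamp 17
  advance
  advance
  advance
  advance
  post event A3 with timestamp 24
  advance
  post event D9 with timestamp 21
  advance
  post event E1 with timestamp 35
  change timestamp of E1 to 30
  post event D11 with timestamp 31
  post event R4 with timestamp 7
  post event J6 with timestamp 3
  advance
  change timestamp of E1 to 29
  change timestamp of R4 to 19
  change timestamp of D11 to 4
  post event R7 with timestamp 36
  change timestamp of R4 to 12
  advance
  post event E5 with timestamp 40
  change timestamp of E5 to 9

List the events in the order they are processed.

add R28 (timestamp 16) → {R28:16}
add D25 (timestamp 11) → {D25:11, R28:16}
add A29 (timestamp 34) → {D25:11, R28:16, A29:34}
add J2 (timestamp 17) → {D25:11, R28:16, J2:17, A29:34}
advance → D25; now {R28:16, J2:17, A29:34}
advance → R28; now {J2:17, A29:34}
advance → J2; now {A29:34}
advance → A29; now {}
add A3 (timestamp 24) → {A3:24}
advance → A3; now {}
add D9 (timestamp 21) → {D9:21}
advance → D9; now {}
add E1 (timestamp 35) → {E1:35}
update E1 to timestamp 30 → {E1:30}
add D11 (timestamp 31) → {E1:30, D11:31}
add R4 (timestamp 7) → {R4:7, E1:30, D11:31}
add J6 (timestamp 3) → {J6:3, R4:7, E1:30, D11:31}
advance → J6; now {R4:7, E1:30, D11:31}
update E1 to timestamp 29 → {R4:7, E1:29, D11:31}
update R4 to timestamp 19 → {R4:19, E1:29, D11:31}
update D11 to timestamp 4 → {D11:4, R4:19, E1:29}
add R7 (timestamp 36) → {D11:4, R4:19, E1:29, R7:36}
update R4 to timestamp 12 → {D11:4, R4:12, E1:29, R7:36}
advance → D11; now {R4:12, E1:29, R7:36}
add E5 (timestamp 40) → {R4:12, E1:29, R7:36, E5:40}
update E5 to timestamp 9 → {E5:9, R4:12, E1:29, R7:36}

D25, R28, J2, A29, A3, D9, J6, D11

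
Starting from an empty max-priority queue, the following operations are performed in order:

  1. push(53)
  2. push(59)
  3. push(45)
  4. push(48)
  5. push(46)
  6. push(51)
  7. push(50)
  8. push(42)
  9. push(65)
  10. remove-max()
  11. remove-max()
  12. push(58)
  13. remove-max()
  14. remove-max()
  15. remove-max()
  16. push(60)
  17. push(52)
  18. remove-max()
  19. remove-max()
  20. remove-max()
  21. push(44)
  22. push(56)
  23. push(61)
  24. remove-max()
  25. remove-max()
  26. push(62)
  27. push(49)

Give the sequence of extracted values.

insert 53 → {53}
insert 59 → {59, 53}
insert 45 → {59, 53, 45}
insert 48 → {59, 53, 48, 45}
insert 46 → {59, 53, 48, 46, 45}
insert 51 → {59, 53, 51, 48, 46, 45}
insert 50 → {59, 53, 51, 50, 48, 46, 45}
insert 42 → {59, 53, 51, 50, 48, 46, 45, 42}
insert 65 → {65, 59, 53, 51, 50, 48, 46, 45, 42}
remove-max → 65; now {59, 53, 51, 50, 48, 46, 45, 42}
remove-max → 59; now {53, 51, 50, 48, 46, 45, 42}
insert 58 → {58, 53, 51, 50, 48, 46, 45, 42}
remove-max → 58; now {53, 51, 50, 48, 46, 45, 42}
remove-max → 53; now {51, 50, 48, 46, 45, 42}
remove-max → 51; now {50, 48, 46, 45, 42}
insert 60 → {60, 50, 48, 46, 45, 42}
insert 52 → {60, 52, 50, 48, 46, 45, 42}
remove-max → 60; now {52, 50, 48, 46, 45, 42}
remove-max → 52; now {50, 48, 46, 45, 42}
remove-max → 50; now {48, 46, 45, 42}
insert 44 → {48, 46, 45, 44, 42}
insert 56 → {56, 48, 46, 45, 44, 42}
insert 61 → {61, 56, 48, 46, 45, 44, 42}
remove-max → 61; now {56, 48, 46, 45, 44, 42}
remove-max → 56; now {48, 46, 45, 44, 42}
insert 62 → {62, 48, 46, 45, 44, 42}
insert 49 → {62, 49, 48, 46, 45, 44, 42}

65 → 59 → 58 → 53 → 51 → 60 → 52 → 50 → 61 → 56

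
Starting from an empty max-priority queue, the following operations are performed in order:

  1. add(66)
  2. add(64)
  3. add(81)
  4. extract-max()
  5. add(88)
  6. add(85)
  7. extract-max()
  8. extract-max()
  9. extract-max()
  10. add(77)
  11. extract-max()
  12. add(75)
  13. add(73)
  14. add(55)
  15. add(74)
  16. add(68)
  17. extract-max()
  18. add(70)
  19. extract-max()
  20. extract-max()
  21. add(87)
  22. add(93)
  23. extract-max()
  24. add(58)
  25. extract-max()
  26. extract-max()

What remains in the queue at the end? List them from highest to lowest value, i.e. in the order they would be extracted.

insert 66 → {66}
insert 64 → {66, 64}
insert 81 → {81, 66, 64}
extract-max → 81; now {66, 64}
insert 88 → {88, 66, 64}
insert 85 → {88, 85, 66, 64}
extract-max → 88; now {85, 66, 64}
extract-max → 85; now {66, 64}
extract-max → 66; now {64}
insert 77 → {77, 64}
extract-max → 77; now {64}
insert 75 → {75, 64}
insert 73 → {75, 73, 64}
insert 55 → {75, 73, 64, 55}
insert 74 → {75, 74, 73, 64, 55}
insert 68 → {75, 74, 73, 68, 64, 55}
extract-max → 75; now {74, 73, 68, 64, 55}
insert 70 → {74, 73, 70, 68, 64, 55}
extract-max → 74; now {73, 70, 68, 64, 55}
extract-max → 73; now {70, 68, 64, 55}
insert 87 → {87, 70, 68, 64, 55}
insert 93 → {93, 87, 70, 68, 64, 55}
extract-max → 93; now {87, 70, 68, 64, 55}
insert 58 → {87, 70, 68, 64, 58, 55}
extract-max → 87; now {70, 68, 64, 58, 55}
extract-max → 70; now {68, 64, 58, 55}

68 → 64 → 58 → 55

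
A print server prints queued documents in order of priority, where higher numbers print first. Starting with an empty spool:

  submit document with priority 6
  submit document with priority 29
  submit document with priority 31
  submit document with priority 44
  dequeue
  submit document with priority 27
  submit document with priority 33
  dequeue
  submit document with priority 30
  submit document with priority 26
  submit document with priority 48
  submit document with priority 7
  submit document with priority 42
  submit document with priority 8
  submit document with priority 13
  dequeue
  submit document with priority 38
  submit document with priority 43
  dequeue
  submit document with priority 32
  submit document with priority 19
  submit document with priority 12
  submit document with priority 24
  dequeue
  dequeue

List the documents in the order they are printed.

insert 6 → {6}
insert 29 → {29, 6}
insert 31 → {31, 29, 6}
insert 44 → {44, 31, 29, 6}
dequeue → 44; now {31, 29, 6}
insert 27 → {31, 29, 27, 6}
insert 33 → {33, 31, 29, 27, 6}
dequeue → 33; now {31, 29, 27, 6}
insert 30 → {31, 30, 29, 27, 6}
insert 26 → {31, 30, 29, 27, 26, 6}
insert 48 → {48, 31, 30, 29, 27, 26, 6}
insert 7 → {48, 31, 30, 29, 27, 26, 7, 6}
insert 42 → {48, 42, 31, 30, 29, 27, 26, 7, 6}
insert 8 → {48, 42, 31, 30, 29, 27, 26, 8, 7, 6}
insert 13 → {48, 42, 31, 30, 29, 27, 26, 13, 8, 7, 6}
dequeue → 48; now {42, 31, 30, 29, 27, 26, 13, 8, 7, 6}
insert 38 → {42, 38, 31, 30, 29, 27, 26, 13, 8, 7, 6}
insert 43 → {43, 42, 38, 31, 30, 29, 27, 26, 13, 8, 7, 6}
dequeue → 43; now {42, 38, 31, 30, 29, 27, 26, 13, 8, 7, 6}
insert 32 → {42, 38, 32, 31, 30, 29, 27, 26, 13, 8, 7, 6}
insert 19 → {42, 38, 32, 31, 30, 29, 27, 26, 19, 13, 8, 7, 6}
insert 12 → {42, 38, 32, 31, 30, 29, 27, 26, 19, 13, 12, 8, 7, 6}
insert 24 → {42, 38, 32, 31, 30, 29, 27, 26, 24, 19, 13, 12, 8, 7, 6}
dequeue → 42; now {38, 32, 31, 30, 29, 27, 26, 24, 19, 13, 12, 8, 7, 6}
dequeue → 38; now {32, 31, 30, 29, 27, 26, 24, 19, 13, 12, 8, 7, 6}

[44, 33, 48, 43, 42, 38]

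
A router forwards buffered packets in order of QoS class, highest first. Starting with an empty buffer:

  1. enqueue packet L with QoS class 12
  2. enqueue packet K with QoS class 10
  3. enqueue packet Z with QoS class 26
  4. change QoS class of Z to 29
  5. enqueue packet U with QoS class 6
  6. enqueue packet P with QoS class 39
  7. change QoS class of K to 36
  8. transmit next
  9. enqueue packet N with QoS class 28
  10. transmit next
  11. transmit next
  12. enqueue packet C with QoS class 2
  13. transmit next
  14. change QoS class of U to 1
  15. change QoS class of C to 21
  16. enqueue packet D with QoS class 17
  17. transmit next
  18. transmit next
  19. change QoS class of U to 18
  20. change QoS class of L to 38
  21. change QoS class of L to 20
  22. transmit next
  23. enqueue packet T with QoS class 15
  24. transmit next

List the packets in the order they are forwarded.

add L (QoS class 12) → {L:12}
add K (QoS class 10) → {L:12, K:10}
add Z (QoS class 26) → {Z:26, L:12, K:10}
update Z to QoS class 29 → {Z:29, L:12, K:10}
add U (QoS class 6) → {Z:29, L:12, K:10, U:6}
add P (QoS class 39) → {P:39, Z:29, L:12, K:10, U:6}
update K to QoS class 36 → {P:39, K:36, Z:29, L:12, U:6}
transmit next → P; now {K:36, Z:29, L:12, U:6}
add N (QoS class 28) → {K:36, Z:29, N:28, L:12, U:6}
transmit next → K; now {Z:29, N:28, L:12, U:6}
transmit next → Z; now {N:28, L:12, U:6}
add C (QoS class 2) → {N:28, L:12, U:6, C:2}
transmit next → N; now {L:12, U:6, C:2}
update U to QoS class 1 → {L:12, C:2, U:1}
update C to QoS class 21 → {C:21, L:12, U:1}
add D (QoS class 17) → {C:21, D:17, L:12, U:1}
transmit next → C; now {D:17, L:12, U:1}
transmit next → D; now {L:12, U:1}
update U to QoS class 18 → {U:18, L:12}
update L to QoS class 38 → {L:38, U:18}
update L to QoS class 20 → {L:20, U:18}
transmit next → L; now {U:18}
add T (QoS class 15) → {U:18, T:15}
transmit next → U; now {T:15}

P → K → Z → N → C → D → L → U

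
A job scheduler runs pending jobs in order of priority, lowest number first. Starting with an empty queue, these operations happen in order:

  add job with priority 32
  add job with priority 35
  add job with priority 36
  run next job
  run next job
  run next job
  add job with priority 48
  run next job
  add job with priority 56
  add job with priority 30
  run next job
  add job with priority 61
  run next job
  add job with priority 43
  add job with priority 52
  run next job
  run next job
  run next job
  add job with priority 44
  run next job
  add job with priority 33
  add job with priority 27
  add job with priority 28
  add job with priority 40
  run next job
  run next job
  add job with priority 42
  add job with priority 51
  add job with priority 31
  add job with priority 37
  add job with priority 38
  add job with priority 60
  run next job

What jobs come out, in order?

insert 32 → {32}
insert 35 → {32, 35}
insert 36 → {32, 35, 36}
run next job → 32; now {35, 36}
run next job → 35; now {36}
run next job → 36; now {}
insert 48 → {48}
run next job → 48; now {}
insert 56 → {56}
insert 30 → {30, 56}
run next job → 30; now {56}
insert 61 → {56, 61}
run next job → 56; now {61}
insert 43 → {43, 61}
insert 52 → {43, 52, 61}
run next job → 43; now {52, 61}
run next job → 52; now {61}
run next job → 61; now {}
insert 44 → {44}
run next job → 44; now {}
insert 33 → {33}
insert 27 → {27, 33}
insert 28 → {27, 28, 33}
insert 40 → {27, 28, 33, 40}
run next job → 27; now {28, 33, 40}
run next job → 28; now {33, 40}
insert 42 → {33, 40, 42}
insert 51 → {33, 40, 42, 51}
insert 31 → {31, 33, 40, 42, 51}
insert 37 → {31, 33, 37, 40, 42, 51}
insert 38 → {31, 33, 37, 38, 40, 42, 51}
insert 60 → {31, 33, 37, 38, 40, 42, 51, 60}
run next job → 31; now {33, 37, 38, 40, 42, 51, 60}

32 → 35 → 36 → 48 → 30 → 56 → 43 → 52 → 61 → 44 → 27 → 28 → 31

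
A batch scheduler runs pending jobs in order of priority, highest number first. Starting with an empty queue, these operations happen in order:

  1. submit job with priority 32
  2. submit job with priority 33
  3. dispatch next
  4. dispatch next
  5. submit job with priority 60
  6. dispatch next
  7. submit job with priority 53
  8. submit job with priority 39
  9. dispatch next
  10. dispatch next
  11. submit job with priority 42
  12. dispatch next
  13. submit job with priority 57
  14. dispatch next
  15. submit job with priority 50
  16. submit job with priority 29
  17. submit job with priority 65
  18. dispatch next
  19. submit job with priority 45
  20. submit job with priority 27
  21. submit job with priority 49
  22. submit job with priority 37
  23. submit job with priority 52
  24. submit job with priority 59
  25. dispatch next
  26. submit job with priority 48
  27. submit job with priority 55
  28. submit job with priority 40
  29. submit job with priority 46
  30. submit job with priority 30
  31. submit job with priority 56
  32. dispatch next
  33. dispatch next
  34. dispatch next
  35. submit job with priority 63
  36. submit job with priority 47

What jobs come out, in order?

insert 32 → {32}
insert 33 → {33, 32}
dispatch next → 33; now {32}
dispatch next → 32; now {}
insert 60 → {60}
dispatch next → 60; now {}
insert 53 → {53}
insert 39 → {53, 39}
dispatch next → 53; now {39}
dispatch next → 39; now {}
insert 42 → {42}
dispatch next → 42; now {}
insert 57 → {57}
dispatch next → 57; now {}
insert 50 → {50}
insert 29 → {50, 29}
insert 65 → {65, 50, 29}
dispatch next → 65; now {50, 29}
insert 45 → {50, 45, 29}
insert 27 → {50, 45, 29, 27}
insert 49 → {50, 49, 45, 29, 27}
insert 37 → {50, 49, 45, 37, 29, 27}
insert 52 → {52, 50, 49, 45, 37, 29, 27}
insert 59 → {59, 52, 50, 49, 45, 37, 29, 27}
dispatch next → 59; now {52, 50, 49, 45, 37, 29, 27}
insert 48 → {52, 50, 49, 48, 45, 37, 29, 27}
insert 55 → {55, 52, 50, 49, 48, 45, 37, 29, 27}
insert 40 → {55, 52, 50, 49, 48, 45, 40, 37, 29, 27}
insert 46 → {55, 52, 50, 49, 48, 46, 45, 40, 37, 29, 27}
insert 30 → {55, 52, 50, 49, 48, 46, 45, 40, 37, 30, 29, 27}
insert 56 → {56, 55, 52, 50, 49, 48, 46, 45, 40, 37, 30, 29, 27}
dispatch next → 56; now {55, 52, 50, 49, 48, 46, 45, 40, 37, 30, 29, 27}
dispatch next → 55; now {52, 50, 49, 48, 46, 45, 40, 37, 30, 29, 27}
dispatch next → 52; now {50, 49, 48, 46, 45, 40, 37, 30, 29, 27}
insert 63 → {63, 50, 49, 48, 46, 45, 40, 37, 30, 29, 27}
insert 47 → {63, 50, 49, 48, 47, 46, 45, 40, 37, 30, 29, 27}

33 → 32 → 60 → 53 → 39 → 42 → 57 → 65 → 59 → 56 → 55 → 52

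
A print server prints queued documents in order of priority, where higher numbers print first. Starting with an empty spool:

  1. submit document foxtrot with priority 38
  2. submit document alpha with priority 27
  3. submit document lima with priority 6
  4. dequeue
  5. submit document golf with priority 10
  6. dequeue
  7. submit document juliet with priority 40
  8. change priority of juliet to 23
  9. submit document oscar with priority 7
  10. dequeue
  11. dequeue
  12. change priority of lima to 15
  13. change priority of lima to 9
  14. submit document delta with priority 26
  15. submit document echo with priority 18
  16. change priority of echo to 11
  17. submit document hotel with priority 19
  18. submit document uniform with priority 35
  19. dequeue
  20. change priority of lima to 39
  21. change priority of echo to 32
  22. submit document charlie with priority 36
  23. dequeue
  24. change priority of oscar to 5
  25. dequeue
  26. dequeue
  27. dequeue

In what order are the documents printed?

[foxtrot, alpha, juliet, golf, uniform, lima, charlie, echo, delta]

add foxtrot (priority 38) → {foxtrot:38}
add alpha (priority 27) → {foxtrot:38, alpha:27}
add lima (priority 6) → {foxtrot:38, alpha:27, lima:6}
dequeue → foxtrot; now {alpha:27, lima:6}
add golf (priority 10) → {alpha:27, golf:10, lima:6}
dequeue → alpha; now {golf:10, lima:6}
add juliet (priority 40) → {juliet:40, golf:10, lima:6}
update juliet to priority 23 → {juliet:23, golf:10, lima:6}
add oscar (priority 7) → {juliet:23, golf:10, oscar:7, lima:6}
dequeue → juliet; now {golf:10, oscar:7, lima:6}
dequeue → golf; now {oscar:7, lima:6}
update lima to priority 15 → {lima:15, oscar:7}
update lima to priority 9 → {lima:9, oscar:7}
add delta (priority 26) → {delta:26, lima:9, oscar:7}
add echo (priority 18) → {delta:26, echo:18, lima:9, oscar:7}
update echo to priority 11 → {delta:26, echo:11, lima:9, oscar:7}
add hotel (priority 19) → {delta:26, hotel:19, echo:11, lima:9, oscar:7}
add uniform (priority 35) → {uniform:35, delta:26, hotel:19, echo:11, lima:9, oscar:7}
dequeue → uniform; now {delta:26, hotel:19, echo:11, lima:9, oscar:7}
update lima to priority 39 → {lima:39, delta:26, hotel:19, echo:11, oscar:7}
update echo to priority 32 → {lima:39, echo:32, delta:26, hotel:19, oscar:7}
add charlie (priority 36) → {lima:39, charlie:36, echo:32, delta:26, hotel:19, oscar:7}
dequeue → lima; now {charlie:36, echo:32, delta:26, hotel:19, oscar:7}
update oscar to priority 5 → {charlie:36, echo:32, delta:26, hotel:19, oscar:5}
dequeue → charlie; now {echo:32, delta:26, hotel:19, oscar:5}
dequeue → echo; now {delta:26, hotel:19, oscar:5}
dequeue → delta; now {hotel:19, oscar:5}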